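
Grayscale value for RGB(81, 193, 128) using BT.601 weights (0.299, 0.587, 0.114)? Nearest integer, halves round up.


Gray = 0.299×R + 0.587×G + 0.114×B
Gray = 0.299×81 + 0.587×193 + 0.114×128
Gray = 24.219 + 113.291 + 14.592
Gray = 152.102 → round half up → 152
Gray = 152


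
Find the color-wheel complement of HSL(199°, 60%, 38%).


Complement = opposite side of color wheel = hue + 180°
H' = (199 + 180) mod 360 = 19°
S and L unchanged.
= HSL(19°, 60%, 38%)


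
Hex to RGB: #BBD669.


BB → 187 (R)
D6 → 214 (G)
69 → 105 (B)
= RGB(187, 214, 105)


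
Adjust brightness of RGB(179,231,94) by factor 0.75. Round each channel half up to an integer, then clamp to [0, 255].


Multiply each channel by 0.75, round half up, clamp to [0, 255]
R: 179×0.75 = 134.25 → round → 134
G: 231×0.75 = 173.25 → round → 173
B: 94×0.75 = 70.5 → round → 71
= RGB(134, 173, 71)


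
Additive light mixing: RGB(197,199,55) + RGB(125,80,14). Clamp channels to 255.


Additive: each channel = min(255, C₁+C₂)
R: 197+125 = 322 → 255
G: 199+80 = 279 → 255
B: 55+14 = 69 → 69
= RGB(255, 255, 69)


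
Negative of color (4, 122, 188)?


Invert: (255-R, 255-G, 255-B)
R: 255-4 = 251
G: 255-122 = 133
B: 255-188 = 67
= RGB(251, 133, 67)


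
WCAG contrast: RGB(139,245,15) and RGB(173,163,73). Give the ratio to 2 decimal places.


Linearize each sRGB channel c=v/255: c/12.92 if c ≤ 0.04045 else ((c+0.055)/1.055)^2.4
L = 0.2126×R_lin + 0.7152×G_lin + 0.0722×B_lin
Color 1 (139,245,15):
  R=139: 139/255≈0.5451 > 0.04045 → ((0.5451+0.055)/1.055)^2.4 ≈ 0.25818
  G=245: 245/255≈0.9608 > 0.04045 → ((0.9608+0.055)/1.055)^2.4 ≈ 0.91310
  B=15: 15/255≈0.0588 > 0.04045 → ((0.0588+0.055)/1.055)^2.4 ≈ 0.00478
  L1 = 0.2126×0.25818 + 0.7152×0.91310 + 0.0722×0.00478 ≈ 0.70828
Color 2 (173,163,73):
  R=173: 173/255≈0.6784 > 0.04045 → ((0.6784+0.055)/1.055)^2.4 ≈ 0.41789
  G=163: 163/255≈0.6392 > 0.04045 → ((0.6392+0.055)/1.055)^2.4 ≈ 0.36625
  B=73: 73/255≈0.2863 > 0.04045 → ((0.2863+0.055)/1.055)^2.4 ≈ 0.06663
  L2 = 0.2126×0.41789 + 0.7152×0.36625 + 0.0722×0.06663 ≈ 0.35560
Lighter = 0.70828, Darker = 0.35560
Ratio = (L_lighter + 0.05) / (L_darker + 0.05)
Ratio = (0.70828 + 0.05) / (0.35560 + 0.05) = 0.75828 / 0.40560 ≈ 1.8695
Ratio ≈ 1.87:1


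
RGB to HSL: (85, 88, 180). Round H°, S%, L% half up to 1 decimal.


Normalize: R'=85/255≈0.3333, G'=88/255≈0.3451, B'=180/255≈0.7059
Max=180/255, Min=85/255, Δ=Max-Min=95/255
L = (Max+Min)/2 = (180+85)/510 = 265/510 = 0.51960… → L = 52.0%
L > 0.5 → S = Δ/(2-Max-Min) = 95/(510-180-85) = 95/245 = 0.38775… → S = 38.8%
(the 1/255 factors cancel in S and H, so raw channel differences can be used)
Max is B' → H = 60 × ((R-G)/Δ + 4) = 60 × ((85-88)/95 + 4)
  -3/95 + 4 = -0.0315… + 4 = 3.9684…
  H = 60 × 3.9684… = 238.105…° → H = 238.1°
= HSL(238.1°, 38.8%, 52.0%)


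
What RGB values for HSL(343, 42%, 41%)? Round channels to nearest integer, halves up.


H=343°, S=0.42, L=0.41
C = (1-|2L-1|)×S = (1-|-0.18|)×0.42 = 0.3444
H' = H/60 = 343/60 ≈ 5.7167; X = C×(1-|H' mod 2 - 1|) = 0.09758
m = L - C/2 = 0.41 - 0.1722 = 0.2378
Sector ⌊H'⌋ = 5 → (R',G',B') = (0.3444, 0.0, 0.09758)
RGB = ((R'+m)×255, (G'+m)×255, (B'+m)×255) = (148.461, 60.639, 85.5219)
Round half up → RGB(148, 61, 86)


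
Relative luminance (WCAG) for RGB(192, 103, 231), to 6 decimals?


Linearize each channel (sRGB transfer function): c = v/255; c_lin = c/12.92 if c ≤ 0.04045, else ((c+0.055)/1.055)^2.4
  R: 192/255 ≈ 0.752941 > 0.04045 → ((0.752941+0.055)/1.055)^2.4 ≈ 0.527115
  G: 103/255 ≈ 0.403922 > 0.04045 → ((0.403922+0.055)/1.055)^2.4 ≈ 0.135633
  B: 231/255 ≈ 0.905882 > 0.04045 → ((0.905882+0.055)/1.055)^2.4 ≈ 0.799103
R_lin = 0.527115, G_lin = 0.135633, B_lin = 0.799103
L = 0.2126×R + 0.7152×G + 0.0722×B
L = 0.2126×0.527115 + 0.7152×0.135633 + 0.0722×0.799103
L ≈ 0.266765


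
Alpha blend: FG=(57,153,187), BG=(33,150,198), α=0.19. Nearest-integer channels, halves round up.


C = α×F + (1-α)×B, with 1-α = 0.81
R: 0.19×57 + 0.81×33 = 10.83 + 26.73 = 37.56 → 38
G: 0.19×153 + 0.81×150 = 29.07 + 121.50 = 150.57 → 151
B: 0.19×187 + 0.81×198 = 35.53 + 160.38 = 195.91 → 196
= RGB(38, 151, 196)


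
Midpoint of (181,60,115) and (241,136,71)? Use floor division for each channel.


Midpoint: each channel = ⌊(C₁+C₂)/2⌋
R: ⌊(181+241)/2⌋ = 211
G: ⌊(60+136)/2⌋ = 98
B: ⌊(115+71)/2⌋ = 93
= RGB(211, 98, 93)


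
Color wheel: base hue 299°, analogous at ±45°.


Base hue: 299°
Left analog: (299 - 45) mod 360 = 254°
Right analog: (299 + 45) mod 360 = 344°
Analogous hues = 254° and 344°


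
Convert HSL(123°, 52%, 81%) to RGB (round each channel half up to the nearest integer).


H=123°, S=0.52, L=0.81
C = (1-|2L-1|)×S = (1-|0.62|)×0.52 = 0.1976
H' = H/60 = 123/60 ≈ 2.0500; X = C×(1-|H' mod 2 - 1|) = 0.00988
m = L - C/2 = 0.81 - 0.0988 = 0.7112
Sector ⌊H'⌋ = 2 → (R',G',B') = (0.0, 0.1976, 0.00988)
RGB = ((R'+m)×255, (G'+m)×255, (B'+m)×255) = (181.356, 231.744, 183.8754)
Round half up → RGB(181, 232, 184)


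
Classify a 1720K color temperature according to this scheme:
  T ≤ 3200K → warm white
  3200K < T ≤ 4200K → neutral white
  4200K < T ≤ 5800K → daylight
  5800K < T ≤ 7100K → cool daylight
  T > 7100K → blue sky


Temperature: 1720K
1720K ≤ 3200K → warm white
Classification: warm white


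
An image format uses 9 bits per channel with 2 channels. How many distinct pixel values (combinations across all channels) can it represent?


Total bits = 9 bits/channel × 2 channels = 18 bits
Distinct pixel values = 2^18
= 262,144 pixel values


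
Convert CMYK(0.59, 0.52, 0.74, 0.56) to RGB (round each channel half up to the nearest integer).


R = 255 × (1-C) × (1-K) = 255 × 0.41 × 0.44 = 46.002 → 46
G = 255 × (1-M) × (1-K) = 255 × 0.48 × 0.44 = 53.856 → 54
B = 255 × (1-Y) × (1-K) = 255 × 0.26 × 0.44 = 29.172 → 29
= RGB(46, 54, 29)


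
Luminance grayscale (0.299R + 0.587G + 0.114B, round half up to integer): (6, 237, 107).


Gray = 0.299×R + 0.587×G + 0.114×B
Gray = 0.299×6 + 0.587×237 + 0.114×107
Gray = 1.794 + 139.119 + 12.198
Gray = 153.111 → round half up → 153
Gray = 153


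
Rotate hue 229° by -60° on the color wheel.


New hue = (H + rotation) mod 360
New hue = (229 -60) mod 360
= 169 mod 360
= 169°


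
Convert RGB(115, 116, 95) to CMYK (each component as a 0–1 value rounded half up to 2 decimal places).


R'=115/255≈0.4510, G'=116/255≈0.4549, B'=95/255≈0.3725
K = 1 - max(R',G',B') = 1 - 116/255 = 139/255 = 0.54509… → 0.55
(1-R'-K)/(1-K) simplifies to (max-R)/max with max = 116:
C = (116-115)/116 = 1/116 = 0.00862… → 0.01
M = (116-116)/116 = 0/116 = 0 → 0.00
Y = (116-95)/116 = 21/116 = 0.18103… → 0.18
= CMYK(0.01, 0.00, 0.18, 0.55)


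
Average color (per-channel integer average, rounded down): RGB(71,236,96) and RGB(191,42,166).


Midpoint: each channel = ⌊(C₁+C₂)/2⌋
R: ⌊(71+191)/2⌋ = 131
G: ⌊(236+42)/2⌋ = 139
B: ⌊(96+166)/2⌋ = 131
= RGB(131, 139, 131)


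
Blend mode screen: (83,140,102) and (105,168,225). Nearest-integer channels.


Screen: C = 255 - (255-A)×(255-B)/255, rounded to nearest integer
R: 255 - (255-83)×(255-105)/255 = 255 - 25800/255 ≈ 255 - 101.176 = 153.824 → 154
G: 255 - (255-140)×(255-168)/255 = 255 - 10005/255 ≈ 255 - 39.235 = 215.765 → 216
B: 255 - (255-102)×(255-225)/255 = 255 - 4590/255 ≈ 255 - 18.000 = 237.000 → 237
= RGB(154, 216, 237)


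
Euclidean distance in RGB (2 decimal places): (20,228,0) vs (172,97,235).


d = √[(R₁-R₂)² + (G₁-G₂)² + (B₁-B₂)²]
d = √[(20-172)² + (228-97)² + (0-235)²]
d = √[23104 + 17161 + 55225]
d = √95490
d ≈ 309.01


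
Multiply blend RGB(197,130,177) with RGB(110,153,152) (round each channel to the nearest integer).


Multiply: C = A×B/255, rounded to nearest integer
R: 197×110/255 = 21670/255 ≈ 84.980 → 85
G: 130×153/255 = 19890/255 ≈ 78.000 → 78
B: 177×152/255 = 26904/255 ≈ 105.506 → 106
= RGB(85, 78, 106)


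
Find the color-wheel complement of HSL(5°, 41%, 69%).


Complement = opposite side of color wheel = hue + 180°
H' = (5 + 180) mod 360 = 185°
S and L unchanged.
= HSL(185°, 41%, 69%)


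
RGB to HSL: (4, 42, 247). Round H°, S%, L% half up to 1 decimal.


Normalize: R'=4/255≈0.0157, G'=42/255≈0.1647, B'=247/255≈0.9686
Max=247/255, Min=4/255, Δ=Max-Min=243/255
L = (Max+Min)/2 = (247+4)/510 = 251/510 = 0.49215… → L = 49.2%
L ≤ 0.5 → S = Δ/(Max+Min) = 243/(247+4) = 243/251 = 0.96812… → S = 96.8%
(the 1/255 factors cancel in S and H, so raw channel differences can be used)
Max is B' → H = 60 × ((R-G)/Δ + 4) = 60 × ((4-42)/243 + 4)
  -38/243 + 4 = -0.1563… + 4 = 3.8436…
  H = 60 × 3.8436… = 230.617…° → H = 230.6°
= HSL(230.6°, 96.8%, 49.2%)


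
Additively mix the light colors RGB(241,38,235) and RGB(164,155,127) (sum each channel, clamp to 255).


Additive: each channel = min(255, C₁+C₂)
R: 241+164 = 405 → 255
G: 38+155 = 193 → 193
B: 235+127 = 362 → 255
= RGB(255, 193, 255)


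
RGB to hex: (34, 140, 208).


R = 34 → 22 (hex)
G = 140 → 8C (hex)
B = 208 → D0 (hex)
Hex = #228CD0


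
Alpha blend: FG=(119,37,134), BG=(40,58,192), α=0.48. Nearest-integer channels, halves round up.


C = α×F + (1-α)×B, with 1-α = 0.52
R: 0.48×119 + 0.52×40 = 57.12 + 20.80 = 77.92 → 78
G: 0.48×37 + 0.52×58 = 17.76 + 30.16 = 47.92 → 48
B: 0.48×134 + 0.52×192 = 64.32 + 99.84 = 164.16 → 164
= RGB(78, 48, 164)


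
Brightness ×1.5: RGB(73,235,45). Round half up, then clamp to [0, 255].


Multiply each channel by 1.5, round half up, clamp to [0, 255]
R: 73×1.5 = 109.5 → round → 110
G: 235×1.5 = 352.5 → round → 353 → clamp → 255
B: 45×1.5 = 67.5 → round → 68
= RGB(110, 255, 68)


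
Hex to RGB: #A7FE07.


A7 → 167 (R)
FE → 254 (G)
07 → 7 (B)
= RGB(167, 254, 7)


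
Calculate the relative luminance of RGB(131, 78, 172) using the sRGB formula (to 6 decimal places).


Linearize each channel (sRGB transfer function): c = v/255; c_lin = c/12.92 if c ≤ 0.04045, else ((c+0.055)/1.055)^2.4
  R: 131/255 ≈ 0.513725 > 0.04045 → ((0.513725+0.055)/1.055)^2.4 ≈ 0.226966
  G: 78/255 ≈ 0.305882 > 0.04045 → ((0.305882+0.055)/1.055)^2.4 ≈ 0.076185
  B: 172/255 ≈ 0.674510 > 0.04045 → ((0.674510+0.055)/1.055)^2.4 ≈ 0.412543
R_lin = 0.226966, G_lin = 0.076185, B_lin = 0.412543
L = 0.2126×R + 0.7152×G + 0.0722×B
L = 0.2126×0.226966 + 0.7152×0.076185 + 0.0722×0.412543
L ≈ 0.132526


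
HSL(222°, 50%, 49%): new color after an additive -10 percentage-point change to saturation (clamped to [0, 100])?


Original S = 50%
Adjustment = -10 percentage points
New S = 50 + (-10) = 40
Clamp to [0, 100] → 40
= HSL(222°, 40%, 49%)


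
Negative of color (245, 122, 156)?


Invert: (255-R, 255-G, 255-B)
R: 255-245 = 10
G: 255-122 = 133
B: 255-156 = 99
= RGB(10, 133, 99)


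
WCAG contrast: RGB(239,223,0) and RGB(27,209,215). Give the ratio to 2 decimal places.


Linearize each sRGB channel c=v/255: c/12.92 if c ≤ 0.04045 else ((c+0.055)/1.055)^2.4
L = 0.2126×R_lin + 0.7152×G_lin + 0.0722×B_lin
Color 1 (239,223,0):
  R=239: 239/255≈0.9373 > 0.04045 → ((0.9373+0.055)/1.055)^2.4 ≈ 0.86316
  G=223: 223/255≈0.8745 > 0.04045 → ((0.8745+0.055)/1.055)^2.4 ≈ 0.73791
  B=0: 0/255≈0.0000 ≤ 0.04045 → 0.0000/12.92 ≈ 0.00000
  L1 = 0.2126×0.86316 + 0.7152×0.73791 + 0.0722×0.00000 ≈ 0.71126
Color 2 (27,209,215):
  R=27: 27/255≈0.1059 > 0.04045 → ((0.1059+0.055)/1.055)^2.4 ≈ 0.01096
  G=209: 209/255≈0.8196 > 0.04045 → ((0.8196+0.055)/1.055)^2.4 ≈ 0.63760
  B=215: 215/255≈0.8431 > 0.04045 → ((0.8431+0.055)/1.055)^2.4 ≈ 0.67954
  L2 = 0.2126×0.01096 + 0.7152×0.63760 + 0.0722×0.67954 ≈ 0.50740
Lighter = 0.71126, Darker = 0.50740
Ratio = (L_lighter + 0.05) / (L_darker + 0.05)
Ratio = (0.71126 + 0.05) / (0.50740 + 0.05) = 0.76126 / 0.55740 ≈ 1.3657
Ratio ≈ 1.37:1


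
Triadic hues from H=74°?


Triadic: equally spaced at 120° intervals
H1 = 74°
H2 = (74 + 120) mod 360 = 194°
H3 = (74 + 240) mod 360 = 314°
Triadic = 74°, 194°, 314°


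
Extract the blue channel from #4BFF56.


Color: #4BFF56
R = 4B = 75
G = FF = 255
B = 56 = 86
Blue = 86


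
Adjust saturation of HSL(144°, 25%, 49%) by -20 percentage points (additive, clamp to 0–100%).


Original S = 25%
Adjustment = -20 percentage points
New S = 25 + (-20) = 5
Clamp to [0, 100] → 5
= HSL(144°, 5%, 49%)


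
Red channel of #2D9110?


Color: #2D9110
R = 2D = 45
G = 91 = 145
B = 10 = 16
Red = 45


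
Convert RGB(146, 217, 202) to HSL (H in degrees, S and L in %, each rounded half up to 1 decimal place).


Normalize: R'=146/255≈0.5725, G'=217/255≈0.8510, B'=202/255≈0.7922
Max=217/255, Min=146/255, Δ=Max-Min=71/255
L = (Max+Min)/2 = (217+146)/510 = 363/510 = 0.71176… → L = 71.2%
L > 0.5 → S = Δ/(2-Max-Min) = 71/(510-217-146) = 71/147 = 0.48299… → S = 48.3%
(the 1/255 factors cancel in S and H, so raw channel differences can be used)
Max is G' → H = 60 × ((B-R)/Δ + 2) = 60 × ((202-146)/71 + 2)
  56/71 + 2 = 0.7887… + 2 = 2.7887…
  H = 60 × 2.7887… = 167.323…° → H = 167.3°
= HSL(167.3°, 48.3%, 71.2%)


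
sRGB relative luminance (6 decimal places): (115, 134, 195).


Linearize each channel (sRGB transfer function): c = v/255; c_lin = c/12.92 if c ≤ 0.04045, else ((c+0.055)/1.055)^2.4
  R: 115/255 ≈ 0.450980 > 0.04045 → ((0.450980+0.055)/1.055)^2.4 ≈ 0.171441
  G: 134/255 ≈ 0.525490 > 0.04045 → ((0.525490+0.055)/1.055)^2.4 ≈ 0.238398
  B: 195/255 ≈ 0.764706 > 0.04045 → ((0.764706+0.055)/1.055)^2.4 ≈ 0.545724
R_lin = 0.171441, G_lin = 0.238398, B_lin = 0.545724
L = 0.2126×R + 0.7152×G + 0.0722×B
L = 0.2126×0.171441 + 0.7152×0.238398 + 0.0722×0.545724
L ≈ 0.246352


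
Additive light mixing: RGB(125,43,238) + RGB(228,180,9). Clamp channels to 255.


Additive: each channel = min(255, C₁+C₂)
R: 125+228 = 353 → 255
G: 43+180 = 223 → 223
B: 238+9 = 247 → 247
= RGB(255, 223, 247)


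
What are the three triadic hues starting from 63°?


Triadic: equally spaced at 120° intervals
H1 = 63°
H2 = (63 + 120) mod 360 = 183°
H3 = (63 + 240) mod 360 = 303°
Triadic = 63°, 183°, 303°


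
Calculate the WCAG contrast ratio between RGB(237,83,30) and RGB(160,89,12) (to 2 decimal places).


Linearize each sRGB channel c=v/255: c/12.92 if c ≤ 0.04045 else ((c+0.055)/1.055)^2.4
L = 0.2126×R_lin + 0.7152×G_lin + 0.0722×B_lin
Color 1 (237,83,30):
  R=237: 237/255≈0.9294 > 0.04045 → ((0.9294+0.055)/1.055)^2.4 ≈ 0.84687
  G=83: 83/255≈0.3255 > 0.04045 → ((0.3255+0.055)/1.055)^2.4 ≈ 0.08650
  B=30: 30/255≈0.1176 > 0.04045 → ((0.1176+0.055)/1.055)^2.4 ≈ 0.01298
  L1 = 0.2126×0.84687 + 0.7152×0.08650 + 0.0722×0.01298 ≈ 0.24285
Color 2 (160,89,12):
  R=160: 160/255≈0.6275 > 0.04045 → ((0.6275+0.055)/1.055)^2.4 ≈ 0.35153
  G=89: 89/255≈0.3490 > 0.04045 → ((0.3490+0.055)/1.055)^2.4 ≈ 0.09990
  B=12: 12/255≈0.0471 > 0.04045 → ((0.0471+0.055)/1.055)^2.4 ≈ 0.00368
  L2 = 0.2126×0.35153 + 0.7152×0.09990 + 0.0722×0.00368 ≈ 0.14645
Lighter = 0.24285, Darker = 0.14645
Ratio = (L_lighter + 0.05) / (L_darker + 0.05)
Ratio = (0.24285 + 0.05) / (0.14645 + 0.05) = 0.29285 / 0.19645 ≈ 1.4907
Ratio ≈ 1.49:1


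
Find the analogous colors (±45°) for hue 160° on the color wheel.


Base hue: 160°
Left analog: (160 - 45) mod 360 = 115°
Right analog: (160 + 45) mod 360 = 205°
Analogous hues = 115° and 205°


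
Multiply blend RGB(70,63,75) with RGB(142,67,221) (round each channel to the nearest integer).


Multiply: C = A×B/255, rounded to nearest integer
R: 70×142/255 = 9940/255 ≈ 38.980 → 39
G: 63×67/255 = 4221/255 ≈ 16.553 → 17
B: 75×221/255 = 16575/255 ≈ 65.000 → 65
= RGB(39, 17, 65)


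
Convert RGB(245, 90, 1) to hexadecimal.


R = 245 → F5 (hex)
G = 90 → 5A (hex)
B = 1 → 01 (hex)
Hex = #F55A01


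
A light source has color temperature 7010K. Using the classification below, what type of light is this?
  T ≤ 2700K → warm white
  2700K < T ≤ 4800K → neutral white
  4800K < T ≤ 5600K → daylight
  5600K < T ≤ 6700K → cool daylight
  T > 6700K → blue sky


Temperature: 7010K
7010K > 6700K → blue sky
Classification: blue sky


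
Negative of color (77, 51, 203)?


Invert: (255-R, 255-G, 255-B)
R: 255-77 = 178
G: 255-51 = 204
B: 255-203 = 52
= RGB(178, 204, 52)


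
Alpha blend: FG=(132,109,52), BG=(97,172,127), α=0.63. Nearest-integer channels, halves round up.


C = α×F + (1-α)×B, with 1-α = 0.37
R: 0.63×132 + 0.37×97 = 83.16 + 35.89 = 119.05 → 119
G: 0.63×109 + 0.37×172 = 68.67 + 63.64 = 132.31 → 132
B: 0.63×52 + 0.37×127 = 32.76 + 46.99 = 79.75 → 80
= RGB(119, 132, 80)


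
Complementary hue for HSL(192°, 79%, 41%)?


Complement = opposite side of color wheel = hue + 180°
H' = (192 + 180) mod 360 = 12°
S and L unchanged.
= HSL(12°, 79%, 41%)


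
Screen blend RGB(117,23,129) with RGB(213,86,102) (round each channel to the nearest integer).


Screen: C = 255 - (255-A)×(255-B)/255, rounded to nearest integer
R: 255 - (255-117)×(255-213)/255 = 255 - 5796/255 ≈ 255 - 22.729 = 232.271 → 232
G: 255 - (255-23)×(255-86)/255 = 255 - 39208/255 ≈ 255 - 153.757 = 101.243 → 101
B: 255 - (255-129)×(255-102)/255 = 255 - 19278/255 ≈ 255 - 75.600 = 179.400 → 179
= RGB(232, 101, 179)


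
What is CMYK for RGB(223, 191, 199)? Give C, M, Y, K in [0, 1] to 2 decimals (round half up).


R'=223/255≈0.8745, G'=191/255≈0.7490, B'=199/255≈0.7804
K = 1 - max(R',G',B') = 1 - 223/255 = 32/255 = 0.12549… → 0.13
(1-R'-K)/(1-K) simplifies to (max-R)/max with max = 223:
C = (223-223)/223 = 0/223 = 0 → 0.00
M = (223-191)/223 = 32/223 = 0.14349… → 0.14
Y = (223-199)/223 = 24/223 = 0.10762… → 0.11
= CMYK(0.00, 0.14, 0.11, 0.13)


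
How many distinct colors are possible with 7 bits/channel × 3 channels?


Total bits = 7 bits/channel × 3 channels = 21 bits
Distinct colors = 2^21
= 2,097,152 colors


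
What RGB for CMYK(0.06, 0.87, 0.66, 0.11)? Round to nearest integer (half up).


R = 255 × (1-C) × (1-K) = 255 × 0.94 × 0.89 = 213.333 → 213
G = 255 × (1-M) × (1-K) = 255 × 0.13 × 0.89 = 29.5035 → 30
B = 255 × (1-Y) × (1-K) = 255 × 0.34 × 0.89 = 77.163 → 77
= RGB(213, 30, 77)


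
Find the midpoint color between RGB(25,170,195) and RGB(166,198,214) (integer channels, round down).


Midpoint: each channel = ⌊(C₁+C₂)/2⌋
R: ⌊(25+166)/2⌋ = 95
G: ⌊(170+198)/2⌋ = 184
B: ⌊(195+214)/2⌋ = 204
= RGB(95, 184, 204)


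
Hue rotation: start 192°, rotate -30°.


New hue = (H + rotation) mod 360
New hue = (192 -30) mod 360
= 162 mod 360
= 162°


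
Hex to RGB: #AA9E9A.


AA → 170 (R)
9E → 158 (G)
9A → 154 (B)
= RGB(170, 158, 154)


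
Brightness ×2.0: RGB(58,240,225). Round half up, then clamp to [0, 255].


Multiply each channel by 2.0, round half up, clamp to [0, 255]
R: 58×2.0 = 116
G: 240×2.0 = 480 → clamp → 255
B: 225×2.0 = 450 → clamp → 255
= RGB(116, 255, 255)


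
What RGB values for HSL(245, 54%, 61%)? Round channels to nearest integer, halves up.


H=245°, S=0.54, L=0.61
C = (1-|2L-1|)×S = (1-|0.22|)×0.54 = 0.4212
H' = H/60 = 245/60 ≈ 4.0833; X = C×(1-|H' mod 2 - 1|) = 0.0351
m = L - C/2 = 0.61 - 0.2106 = 0.3994
Sector ⌊H'⌋ = 4 → (R',G',B') = (0.0351, 0.0, 0.4212)
RGB = ((R'+m)×255, (G'+m)×255, (B'+m)×255) = (110.7975, 101.847, 209.253)
Round half up → RGB(111, 102, 209)


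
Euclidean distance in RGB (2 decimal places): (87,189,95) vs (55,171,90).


d = √[(R₁-R₂)² + (G₁-G₂)² + (B₁-B₂)²]
d = √[(87-55)² + (189-171)² + (95-90)²]
d = √[1024 + 324 + 25]
d = √1373
d ≈ 37.05


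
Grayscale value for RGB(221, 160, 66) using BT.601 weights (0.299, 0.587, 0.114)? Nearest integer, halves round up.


Gray = 0.299×R + 0.587×G + 0.114×B
Gray = 0.299×221 + 0.587×160 + 0.114×66
Gray = 66.079 + 93.920 + 7.524
Gray = 167.523 → round half up → 168
Gray = 168


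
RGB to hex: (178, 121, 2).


R = 178 → B2 (hex)
G = 121 → 79 (hex)
B = 2 → 02 (hex)
Hex = #B27902


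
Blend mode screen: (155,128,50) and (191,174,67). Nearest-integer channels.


Screen: C = 255 - (255-A)×(255-B)/255, rounded to nearest integer
R: 255 - (255-155)×(255-191)/255 = 255 - 6400/255 ≈ 255 - 25.098 = 229.902 → 230
G: 255 - (255-128)×(255-174)/255 = 255 - 10287/255 ≈ 255 - 40.341 = 214.659 → 215
B: 255 - (255-50)×(255-67)/255 = 255 - 38540/255 ≈ 255 - 151.137 = 103.863 → 104
= RGB(230, 215, 104)


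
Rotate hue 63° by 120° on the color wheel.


New hue = (H + rotation) mod 360
New hue = (63 + 120) mod 360
= 183 mod 360
= 183°


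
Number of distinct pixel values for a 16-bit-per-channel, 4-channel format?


Total bits = 16 bits/channel × 4 channels = 64 bits
Distinct pixel values = 2^64
= 18,446,744,073,709,551,616 pixel values


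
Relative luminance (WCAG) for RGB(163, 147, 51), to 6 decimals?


Linearize each channel (sRGB transfer function): c = v/255; c_lin = c/12.92 if c ≤ 0.04045, else ((c+0.055)/1.055)^2.4
  R: 163/255 ≈ 0.639216 > 0.04045 → ((0.639216+0.055)/1.055)^2.4 ≈ 0.366253
  G: 147/255 ≈ 0.576471 > 0.04045 → ((0.576471+0.055)/1.055)^2.4 ≈ 0.291771
  B: 51/255 ≈ 0.200000 > 0.04045 → ((0.200000+0.055)/1.055)^2.4 ≈ 0.033105
R_lin = 0.366253, G_lin = 0.291771, B_lin = 0.033105
L = 0.2126×R + 0.7152×G + 0.0722×B
L = 0.2126×0.366253 + 0.7152×0.291771 + 0.0722×0.033105
L ≈ 0.288930


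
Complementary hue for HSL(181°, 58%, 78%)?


Complement = opposite side of color wheel = hue + 180°
H' = (181 + 180) mod 360 = 1°
S and L unchanged.
= HSL(1°, 58%, 78%)


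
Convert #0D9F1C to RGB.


0D → 13 (R)
9F → 159 (G)
1C → 28 (B)
= RGB(13, 159, 28)


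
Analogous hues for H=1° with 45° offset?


Base hue: 1°
Left analog: (1 - 45) mod 360 = 316°
Right analog: (1 + 45) mod 360 = 46°
Analogous hues = 316° and 46°


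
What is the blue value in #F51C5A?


Color: #F51C5A
R = F5 = 245
G = 1C = 28
B = 5A = 90
Blue = 90


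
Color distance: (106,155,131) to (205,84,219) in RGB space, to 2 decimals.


d = √[(R₁-R₂)² + (G₁-G₂)² + (B₁-B₂)²]
d = √[(106-205)² + (155-84)² + (131-219)²]
d = √[9801 + 5041 + 7744]
d = √22586
d ≈ 150.29


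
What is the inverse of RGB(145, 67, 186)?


Invert: (255-R, 255-G, 255-B)
R: 255-145 = 110
G: 255-67 = 188
B: 255-186 = 69
= RGB(110, 188, 69)


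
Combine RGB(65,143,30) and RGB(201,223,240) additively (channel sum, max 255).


Additive: each channel = min(255, C₁+C₂)
R: 65+201 = 266 → 255
G: 143+223 = 366 → 255
B: 30+240 = 270 → 255
= RGB(255, 255, 255)


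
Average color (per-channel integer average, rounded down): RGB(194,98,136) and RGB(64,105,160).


Midpoint: each channel = ⌊(C₁+C₂)/2⌋
R: ⌊(194+64)/2⌋ = 129
G: ⌊(98+105)/2⌋ = 101
B: ⌊(136+160)/2⌋ = 148
= RGB(129, 101, 148)


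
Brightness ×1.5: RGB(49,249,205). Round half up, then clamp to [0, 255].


Multiply each channel by 1.5, round half up, clamp to [0, 255]
R: 49×1.5 = 73.5 → round → 74
G: 249×1.5 = 373.5 → round → 374 → clamp → 255
B: 205×1.5 = 307.5 → round → 308 → clamp → 255
= RGB(74, 255, 255)


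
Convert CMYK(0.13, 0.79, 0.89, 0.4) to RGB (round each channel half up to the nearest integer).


R = 255 × (1-C) × (1-K) = 255 × 0.87 × 0.60 = 133.11 → 133
G = 255 × (1-M) × (1-K) = 255 × 0.21 × 0.60 = 32.13 → 32
B = 255 × (1-Y) × (1-K) = 255 × 0.11 × 0.60 = 16.83 → 17
= RGB(133, 32, 17)


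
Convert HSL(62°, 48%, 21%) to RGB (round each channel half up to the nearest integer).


H=62°, S=0.48, L=0.21
C = (1-|2L-1|)×S = (1-|-0.58|)×0.48 = 0.2016
H' = H/60 = 62/60 ≈ 1.0333; X = C×(1-|H' mod 2 - 1|) = 0.19488
m = L - C/2 = 0.21 - 0.1008 = 0.1092
Sector ⌊H'⌋ = 1 → (R',G',B') = (0.19488, 0.2016, 0.0)
RGB = ((R'+m)×255, (G'+m)×255, (B'+m)×255) = (77.5404, 79.254, 27.846)
Round half up → RGB(78, 79, 28)


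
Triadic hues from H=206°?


Triadic: equally spaced at 120° intervals
H1 = 206°
H2 = (206 + 120) mod 360 = 326°
H3 = (206 + 240) mod 360 = 86°
Triadic = 206°, 326°, 86°


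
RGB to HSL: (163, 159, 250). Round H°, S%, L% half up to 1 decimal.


Normalize: R'=163/255≈0.6392, G'=159/255≈0.6235, B'=250/255≈0.9804
Max=250/255, Min=159/255, Δ=Max-Min=91/255
L = (Max+Min)/2 = (250+159)/510 = 409/510 = 0.80196… → L = 80.2%
L > 0.5 → S = Δ/(2-Max-Min) = 91/(510-250-159) = 91/101 = 0.90099… → S = 90.1%
(the 1/255 factors cancel in S and H, so raw channel differences can be used)
Max is B' → H = 60 × ((R-G)/Δ + 4) = 60 × ((163-159)/91 + 4)
  4/91 + 4 = 0.0439… + 4 = 4.0439…
  H = 60 × 4.0439… = 242.637…° → H = 242.6°
= HSL(242.6°, 90.1%, 80.2%)


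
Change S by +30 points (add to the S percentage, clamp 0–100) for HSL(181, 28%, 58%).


Original S = 28%
Adjustment = +30 percentage points
New S = 28 + (30) = 58
Clamp to [0, 100] → 58
= HSL(181°, 58%, 58%)


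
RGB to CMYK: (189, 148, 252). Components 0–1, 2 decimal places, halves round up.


R'=189/255≈0.7412, G'=148/255≈0.5804, B'=252/255≈0.9882
K = 1 - max(R',G',B') = 1 - 252/255 = 3/255 = 0.01176… → 0.01
(1-R'-K)/(1-K) simplifies to (max-R)/max with max = 252:
C = (252-189)/252 = 63/252 = 0.25 → 0.25
M = (252-148)/252 = 104/252 = 0.41269… → 0.41
Y = (252-252)/252 = 0/252 = 0 → 0.00
= CMYK(0.25, 0.41, 0.00, 0.01)


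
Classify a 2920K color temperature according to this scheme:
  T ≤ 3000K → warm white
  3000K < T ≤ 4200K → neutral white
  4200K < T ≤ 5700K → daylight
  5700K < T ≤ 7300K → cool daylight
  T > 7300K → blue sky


Temperature: 2920K
2920K ≤ 3000K → warm white
Classification: warm white


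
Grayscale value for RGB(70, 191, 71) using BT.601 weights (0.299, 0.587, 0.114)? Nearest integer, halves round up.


Gray = 0.299×R + 0.587×G + 0.114×B
Gray = 0.299×70 + 0.587×191 + 0.114×71
Gray = 20.930 + 112.117 + 8.094
Gray = 141.141 → round half up → 141
Gray = 141


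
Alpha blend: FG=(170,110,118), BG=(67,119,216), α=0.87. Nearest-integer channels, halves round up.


C = α×F + (1-α)×B, with 1-α = 0.13
R: 0.87×170 + 0.13×67 = 147.90 + 8.71 = 156.61 → 157
G: 0.87×110 + 0.13×119 = 95.70 + 15.47 = 111.17 → 111
B: 0.87×118 + 0.13×216 = 102.66 + 28.08 = 130.74 → 131
= RGB(157, 111, 131)


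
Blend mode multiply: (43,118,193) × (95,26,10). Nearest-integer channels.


Multiply: C = A×B/255, rounded to nearest integer
R: 43×95/255 = 4085/255 ≈ 16.020 → 16
G: 118×26/255 = 3068/255 ≈ 12.031 → 12
B: 193×10/255 = 1930/255 ≈ 7.569 → 8
= RGB(16, 12, 8)


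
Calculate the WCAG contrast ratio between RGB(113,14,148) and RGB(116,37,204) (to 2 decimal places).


Linearize each sRGB channel c=v/255: c/12.92 if c ≤ 0.04045 else ((c+0.055)/1.055)^2.4
L = 0.2126×R_lin + 0.7152×G_lin + 0.0722×B_lin
Color 1 (113,14,148):
  R=113: 113/255≈0.4431 > 0.04045 → ((0.4431+0.055)/1.055)^2.4 ≈ 0.16513
  G=14: 14/255≈0.0549 > 0.04045 → ((0.0549+0.055)/1.055)^2.4 ≈ 0.00439
  B=148: 148/255≈0.5804 > 0.04045 → ((0.5804+0.055)/1.055)^2.4 ≈ 0.29614
  L1 = 0.2126×0.16513 + 0.7152×0.00439 + 0.0722×0.29614 ≈ 0.05963
Color 2 (116,37,204):
  R=116: 116/255≈0.4549 > 0.04045 → ((0.4549+0.055)/1.055)^2.4 ≈ 0.17465
  G=37: 37/255≈0.1451 > 0.04045 → ((0.1451+0.055)/1.055)^2.4 ≈ 0.01850
  B=204: 204/255≈0.8000 > 0.04045 → ((0.8000+0.055)/1.055)^2.4 ≈ 0.60383
  L2 = 0.2126×0.17465 + 0.7152×0.01850 + 0.0722×0.60383 ≈ 0.09396
Lighter = 0.09396, Darker = 0.05963
Ratio = (L_lighter + 0.05) / (L_darker + 0.05)
Ratio = (0.09396 + 0.05) / (0.05963 + 0.05) = 0.14396 / 0.10963 ≈ 1.3131
Ratio ≈ 1.31:1


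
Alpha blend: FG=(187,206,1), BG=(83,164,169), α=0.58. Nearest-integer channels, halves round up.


C = α×F + (1-α)×B, with 1-α = 0.42
R: 0.58×187 + 0.42×83 = 108.46 + 34.86 = 143.32 → 143
G: 0.58×206 + 0.42×164 = 119.48 + 68.88 = 188.36 → 188
B: 0.58×1 + 0.42×169 = 0.58 + 70.98 = 71.56 → 72
= RGB(143, 188, 72)


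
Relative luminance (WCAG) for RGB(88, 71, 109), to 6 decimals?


Linearize each channel (sRGB transfer function): c = v/255; c_lin = c/12.92 if c ≤ 0.04045, else ((c+0.055)/1.055)^2.4
  R: 88/255 ≈ 0.345098 > 0.04045 → ((0.345098+0.055)/1.055)^2.4 ≈ 0.097587
  G: 71/255 ≈ 0.278431 > 0.04045 → ((0.278431+0.055)/1.055)^2.4 ≈ 0.063010
  B: 109/255 ≈ 0.427451 > 0.04045 → ((0.427451+0.055)/1.055)^2.4 ≈ 0.152926
R_lin = 0.097587, G_lin = 0.063010, B_lin = 0.152926
L = 0.2126×R + 0.7152×G + 0.0722×B
L = 0.2126×0.097587 + 0.7152×0.063010 + 0.0722×0.152926
L ≈ 0.076853


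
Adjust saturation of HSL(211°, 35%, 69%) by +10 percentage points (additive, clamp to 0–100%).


Original S = 35%
Adjustment = +10 percentage points
New S = 35 + (10) = 45
Clamp to [0, 100] → 45
= HSL(211°, 45%, 69%)


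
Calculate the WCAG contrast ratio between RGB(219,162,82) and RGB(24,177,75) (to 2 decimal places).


Linearize each sRGB channel c=v/255: c/12.92 if c ≤ 0.04045 else ((c+0.055)/1.055)^2.4
L = 0.2126×R_lin + 0.7152×G_lin + 0.0722×B_lin
Color 1 (219,162,82):
  R=219: 219/255≈0.8588 > 0.04045 → ((0.8588+0.055)/1.055)^2.4 ≈ 0.70838
  G=162: 162/255≈0.6353 > 0.04045 → ((0.6353+0.055)/1.055)^2.4 ≈ 0.36131
  B=82: 82/255≈0.3216 > 0.04045 → ((0.3216+0.055)/1.055)^2.4 ≈ 0.08438
  L1 = 0.2126×0.70838 + 0.7152×0.36131 + 0.0722×0.08438 ≈ 0.41510
Color 2 (24,177,75):
  R=24: 24/255≈0.0941 > 0.04045 → ((0.0941+0.055)/1.055)^2.4 ≈ 0.00913
  G=177: 177/255≈0.6941 > 0.04045 → ((0.6941+0.055)/1.055)^2.4 ≈ 0.43966
  B=75: 75/255≈0.2941 > 0.04045 → ((0.2941+0.055)/1.055)^2.4 ≈ 0.07036
  L2 = 0.2126×0.00913 + 0.7152×0.43966 + 0.0722×0.07036 ≈ 0.32146
Lighter = 0.41510, Darker = 0.32146
Ratio = (L_lighter + 0.05) / (L_darker + 0.05)
Ratio = (0.41510 + 0.05) / (0.32146 + 0.05) = 0.46510 / 0.37146 ≈ 1.2521
Ratio ≈ 1.25:1


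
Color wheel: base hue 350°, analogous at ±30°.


Base hue: 350°
Left analog: (350 - 30) mod 360 = 320°
Right analog: (350 + 30) mod 360 = 20°
Analogous hues = 320° and 20°


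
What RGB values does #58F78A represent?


58 → 88 (R)
F7 → 247 (G)
8A → 138 (B)
= RGB(88, 247, 138)


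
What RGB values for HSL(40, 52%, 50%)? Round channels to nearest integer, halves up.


H=40°, S=0.52, L=0.50
C = (1-|2L-1|)×S = (1-|0.00|)×0.52 = 0.52
H' = H/60 = 40/60 ≈ 0.6667; X = C×(1-|H' mod 2 - 1|) ≈ 0.3467
m = L - C/2 = 0.50 - 0.26 = 0.24
Sector ⌊H'⌋ = 0 → (R',G',B') = (0.52, ≈0.3467, 0.0)
RGB = ((R'+m)×255, (G'+m)×255, (B'+m)×255) = (193.8, 149.6, 61.2)
Round half up → RGB(194, 150, 61)


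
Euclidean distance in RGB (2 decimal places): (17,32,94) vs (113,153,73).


d = √[(R₁-R₂)² + (G₁-G₂)² + (B₁-B₂)²]
d = √[(17-113)² + (32-153)² + (94-73)²]
d = √[9216 + 14641 + 441]
d = √24298
d ≈ 155.88


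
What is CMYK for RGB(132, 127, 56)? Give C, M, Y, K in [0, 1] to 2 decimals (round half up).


R'=132/255≈0.5176, G'=127/255≈0.4980, B'=56/255≈0.2196
K = 1 - max(R',G',B') = 1 - 132/255 = 123/255 = 0.48235… → 0.48
(1-R'-K)/(1-K) simplifies to (max-R)/max with max = 132:
C = (132-132)/132 = 0/132 = 0 → 0.00
M = (132-127)/132 = 5/132 = 0.03787… → 0.04
Y = (132-56)/132 = 76/132 = 0.57575… → 0.58
= CMYK(0.00, 0.04, 0.58, 0.48)


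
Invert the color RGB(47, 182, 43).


Invert: (255-R, 255-G, 255-B)
R: 255-47 = 208
G: 255-182 = 73
B: 255-43 = 212
= RGB(208, 73, 212)


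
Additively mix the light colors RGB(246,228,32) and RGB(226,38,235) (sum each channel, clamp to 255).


Additive: each channel = min(255, C₁+C₂)
R: 246+226 = 472 → 255
G: 228+38 = 266 → 255
B: 32+235 = 267 → 255
= RGB(255, 255, 255)


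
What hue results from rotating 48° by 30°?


New hue = (H + rotation) mod 360
New hue = (48 + 30) mod 360
= 78 mod 360
= 78°


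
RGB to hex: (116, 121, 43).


R = 116 → 74 (hex)
G = 121 → 79 (hex)
B = 43 → 2B (hex)
Hex = #74792B


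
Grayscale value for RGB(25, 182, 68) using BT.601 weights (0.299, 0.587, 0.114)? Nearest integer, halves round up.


Gray = 0.299×R + 0.587×G + 0.114×B
Gray = 0.299×25 + 0.587×182 + 0.114×68
Gray = 7.475 + 106.834 + 7.752
Gray = 122.061 → round half up → 122
Gray = 122


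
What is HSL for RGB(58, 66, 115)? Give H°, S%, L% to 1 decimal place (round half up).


Normalize: R'=58/255≈0.2275, G'=66/255≈0.2588, B'=115/255≈0.4510
Max=115/255, Min=58/255, Δ=Max-Min=57/255
L = (Max+Min)/2 = (115+58)/510 = 173/510 = 0.33921… → L = 33.9%
L ≤ 0.5 → S = Δ/(Max+Min) = 57/(115+58) = 57/173 = 0.32947… → S = 32.9%
(the 1/255 factors cancel in S and H, so raw channel differences can be used)
Max is B' → H = 60 × ((R-G)/Δ + 4) = 60 × ((58-66)/57 + 4)
  -8/57 + 4 = -0.1403… + 4 = 3.8596…
  H = 60 × 3.8596… = 231.578…° → H = 231.6°
= HSL(231.6°, 32.9%, 33.9%)


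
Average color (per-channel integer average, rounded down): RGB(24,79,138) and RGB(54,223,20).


Midpoint: each channel = ⌊(C₁+C₂)/2⌋
R: ⌊(24+54)/2⌋ = 39
G: ⌊(79+223)/2⌋ = 151
B: ⌊(138+20)/2⌋ = 79
= RGB(39, 151, 79)


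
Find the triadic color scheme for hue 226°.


Triadic: equally spaced at 120° intervals
H1 = 226°
H2 = (226 + 120) mod 360 = 346°
H3 = (226 + 240) mod 360 = 106°
Triadic = 226°, 346°, 106°


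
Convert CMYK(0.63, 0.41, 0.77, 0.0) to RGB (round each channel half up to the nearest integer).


R = 255 × (1-C) × (1-K) = 255 × 0.37 × 1.00 = 94.35 → 94
G = 255 × (1-M) × (1-K) = 255 × 0.59 × 1.00 = 150.45 → 150
B = 255 × (1-Y) × (1-K) = 255 × 0.23 × 1.00 = 58.65 → 59
= RGB(94, 150, 59)


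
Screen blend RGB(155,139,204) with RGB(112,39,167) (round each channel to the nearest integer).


Screen: C = 255 - (255-A)×(255-B)/255, rounded to nearest integer
R: 255 - (255-155)×(255-112)/255 = 255 - 14300/255 ≈ 255 - 56.078 = 198.922 → 199
G: 255 - (255-139)×(255-39)/255 = 255 - 25056/255 ≈ 255 - 98.259 = 156.741 → 157
B: 255 - (255-204)×(255-167)/255 = 255 - 4488/255 ≈ 255 - 17.600 = 237.400 → 237
= RGB(199, 157, 237)


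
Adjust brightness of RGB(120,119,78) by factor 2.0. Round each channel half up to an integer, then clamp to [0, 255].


Multiply each channel by 2.0, round half up, clamp to [0, 255]
R: 120×2.0 = 240
G: 119×2.0 = 238
B: 78×2.0 = 156
= RGB(240, 238, 156)


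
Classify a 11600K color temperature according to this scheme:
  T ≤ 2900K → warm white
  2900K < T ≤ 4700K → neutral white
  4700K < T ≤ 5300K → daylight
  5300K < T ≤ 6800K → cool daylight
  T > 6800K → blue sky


Temperature: 11600K
11600K > 6800K → blue sky
Classification: blue sky


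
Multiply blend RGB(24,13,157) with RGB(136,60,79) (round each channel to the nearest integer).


Multiply: C = A×B/255, rounded to nearest integer
R: 24×136/255 = 3264/255 ≈ 12.800 → 13
G: 13×60/255 = 780/255 ≈ 3.059 → 3
B: 157×79/255 = 12403/255 ≈ 48.639 → 49
= RGB(13, 3, 49)


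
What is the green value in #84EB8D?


Color: #84EB8D
R = 84 = 132
G = EB = 235
B = 8D = 141
Green = 235


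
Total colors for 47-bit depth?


Colors = 2^bits = 2^47
= 140,737,488,355,328 colors


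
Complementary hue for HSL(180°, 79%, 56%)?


Complement = opposite side of color wheel = hue + 180°
H' = (180 + 180) mod 360 = 0°
S and L unchanged.
= HSL(0°, 79%, 56%)


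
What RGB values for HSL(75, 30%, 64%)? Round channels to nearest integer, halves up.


H=75°, S=0.30, L=0.64
C = (1-|2L-1|)×S = (1-|0.28|)×0.30 = 0.216
H' = H/60 = 75/60 ≈ 1.2500; X = C×(1-|H' mod 2 - 1|) = 0.162
m = L - C/2 = 0.64 - 0.108 = 0.532
Sector ⌊H'⌋ = 1 → (R',G',B') = (0.162, 0.216, 0.0)
RGB = ((R'+m)×255, (G'+m)×255, (B'+m)×255) = (176.97, 190.74, 135.66)
Round half up → RGB(177, 191, 136)


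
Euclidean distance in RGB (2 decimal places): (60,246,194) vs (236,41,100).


d = √[(R₁-R₂)² + (G₁-G₂)² + (B₁-B₂)²]
d = √[(60-236)² + (246-41)² + (194-100)²]
d = √[30976 + 42025 + 8836]
d = √81837
d ≈ 286.07


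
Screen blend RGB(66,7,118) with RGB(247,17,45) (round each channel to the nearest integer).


Screen: C = 255 - (255-A)×(255-B)/255, rounded to nearest integer
R: 255 - (255-66)×(255-247)/255 = 255 - 1512/255 ≈ 255 - 5.929 = 249.071 → 249
G: 255 - (255-7)×(255-17)/255 = 255 - 59024/255 ≈ 255 - 231.467 = 23.533 → 24
B: 255 - (255-118)×(255-45)/255 = 255 - 28770/255 ≈ 255 - 112.824 = 142.176 → 142
= RGB(249, 24, 142)


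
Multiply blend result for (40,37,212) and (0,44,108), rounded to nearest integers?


Multiply: C = A×B/255, rounded to nearest integer
R: 40×0/255 = 0/255 ≈ 0.000 → 0
G: 37×44/255 = 1628/255 ≈ 6.384 → 6
B: 212×108/255 = 22896/255 ≈ 89.788 → 90
= RGB(0, 6, 90)


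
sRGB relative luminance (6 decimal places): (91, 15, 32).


Linearize each channel (sRGB transfer function): c = v/255; c_lin = c/12.92 if c ≤ 0.04045, else ((c+0.055)/1.055)^2.4
  R: 91/255 ≈ 0.356863 > 0.04045 → ((0.356863+0.055)/1.055)^2.4 ≈ 0.104616
  G: 15/255 ≈ 0.058824 > 0.04045 → ((0.058824+0.055)/1.055)^2.4 ≈ 0.004777
  B: 32/255 ≈ 0.125490 > 0.04045 → ((0.125490+0.055)/1.055)^2.4 ≈ 0.014444
R_lin = 0.104616, G_lin = 0.004777, B_lin = 0.014444
L = 0.2126×R + 0.7152×G + 0.0722×B
L = 0.2126×0.104616 + 0.7152×0.004777 + 0.0722×0.014444
L ≈ 0.026701


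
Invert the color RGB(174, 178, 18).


Invert: (255-R, 255-G, 255-B)
R: 255-174 = 81
G: 255-178 = 77
B: 255-18 = 237
= RGB(81, 77, 237)


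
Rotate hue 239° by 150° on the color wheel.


New hue = (H + rotation) mod 360
New hue = (239 + 150) mod 360
= 389 mod 360
= 29°


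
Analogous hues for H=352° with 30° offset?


Base hue: 352°
Left analog: (352 - 30) mod 360 = 322°
Right analog: (352 + 30) mod 360 = 22°
Analogous hues = 322° and 22°


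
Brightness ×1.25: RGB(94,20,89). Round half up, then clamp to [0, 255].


Multiply each channel by 1.25, round half up, clamp to [0, 255]
R: 94×1.25 = 117.5 → round → 118
G: 20×1.25 = 25
B: 89×1.25 = 111.25 → round → 111
= RGB(118, 25, 111)


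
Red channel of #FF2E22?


Color: #FF2E22
R = FF = 255
G = 2E = 46
B = 22 = 34
Red = 255


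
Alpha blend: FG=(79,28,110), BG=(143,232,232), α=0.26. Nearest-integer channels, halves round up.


C = α×F + (1-α)×B, with 1-α = 0.74
R: 0.26×79 + 0.74×143 = 20.54 + 105.82 = 126.36 → 126
G: 0.26×28 + 0.74×232 = 7.28 + 171.68 = 178.96 → 179
B: 0.26×110 + 0.74×232 = 28.60 + 171.68 = 200.28 → 200
= RGB(126, 179, 200)


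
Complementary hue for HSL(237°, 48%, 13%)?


Complement = opposite side of color wheel = hue + 180°
H' = (237 + 180) mod 360 = 57°
S and L unchanged.
= HSL(57°, 48%, 13%)


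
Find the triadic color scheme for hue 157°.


Triadic: equally spaced at 120° intervals
H1 = 157°
H2 = (157 + 120) mod 360 = 277°
H3 = (157 + 240) mod 360 = 37°
Triadic = 157°, 277°, 37°


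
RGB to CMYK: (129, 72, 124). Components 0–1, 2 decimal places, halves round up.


R'=129/255≈0.5059, G'=72/255≈0.2824, B'=124/255≈0.4863
K = 1 - max(R',G',B') = 1 - 129/255 = 126/255 = 0.49411… → 0.49
(1-R'-K)/(1-K) simplifies to (max-R)/max with max = 129:
C = (129-129)/129 = 0/129 = 0 → 0.00
M = (129-72)/129 = 57/129 = 0.44186… → 0.44
Y = (129-124)/129 = 5/129 = 0.03875… → 0.04
= CMYK(0.00, 0.44, 0.04, 0.49)
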